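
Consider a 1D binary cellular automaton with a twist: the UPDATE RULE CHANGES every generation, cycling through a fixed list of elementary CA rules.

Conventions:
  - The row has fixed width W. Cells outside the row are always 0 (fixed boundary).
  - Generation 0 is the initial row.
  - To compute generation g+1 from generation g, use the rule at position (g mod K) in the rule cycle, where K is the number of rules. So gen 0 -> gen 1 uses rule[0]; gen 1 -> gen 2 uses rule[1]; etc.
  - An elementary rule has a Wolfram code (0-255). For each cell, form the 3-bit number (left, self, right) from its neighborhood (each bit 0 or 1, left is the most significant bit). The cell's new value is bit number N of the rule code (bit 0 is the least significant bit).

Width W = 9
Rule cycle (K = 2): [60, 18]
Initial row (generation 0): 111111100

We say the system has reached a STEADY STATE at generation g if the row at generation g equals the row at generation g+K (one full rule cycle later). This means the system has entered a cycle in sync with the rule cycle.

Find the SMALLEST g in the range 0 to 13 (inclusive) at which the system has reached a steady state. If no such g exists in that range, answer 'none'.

Answer: none

Derivation:
Gen 0: 111111100
Gen 1 (rule 60): 100000010
Gen 2 (rule 18): 010000101
Gen 3 (rule 60): 011000111
Gen 4 (rule 18): 100101000
Gen 5 (rule 60): 110111100
Gen 6 (rule 18): 000000010
Gen 7 (rule 60): 000000011
Gen 8 (rule 18): 000000100
Gen 9 (rule 60): 000000110
Gen 10 (rule 18): 000001001
Gen 11 (rule 60): 000001101
Gen 12 (rule 18): 000010000
Gen 13 (rule 60): 000011000
Gen 14 (rule 18): 000100100
Gen 15 (rule 60): 000110110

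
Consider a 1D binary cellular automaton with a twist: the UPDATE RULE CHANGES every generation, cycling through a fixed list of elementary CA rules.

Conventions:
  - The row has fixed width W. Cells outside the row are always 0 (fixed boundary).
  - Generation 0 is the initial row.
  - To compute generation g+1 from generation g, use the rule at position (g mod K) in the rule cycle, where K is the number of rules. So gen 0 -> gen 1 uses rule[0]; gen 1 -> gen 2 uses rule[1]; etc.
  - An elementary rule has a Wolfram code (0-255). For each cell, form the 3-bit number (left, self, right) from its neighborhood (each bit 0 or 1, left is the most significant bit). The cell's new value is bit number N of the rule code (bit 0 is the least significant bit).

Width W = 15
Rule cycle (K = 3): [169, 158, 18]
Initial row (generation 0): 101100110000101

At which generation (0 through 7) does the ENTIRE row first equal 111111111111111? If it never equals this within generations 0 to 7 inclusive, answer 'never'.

Answer: 4

Derivation:
Gen 0: 101100110000101
Gen 1 (rule 169): 011000100110010
Gen 2 (rule 158): 110101111101111
Gen 3 (rule 18): 000000000000000
Gen 4 (rule 169): 111111111111111
Gen 5 (rule 158): 111111111111110
Gen 6 (rule 18): 000000000000001
Gen 7 (rule 169): 111111111111100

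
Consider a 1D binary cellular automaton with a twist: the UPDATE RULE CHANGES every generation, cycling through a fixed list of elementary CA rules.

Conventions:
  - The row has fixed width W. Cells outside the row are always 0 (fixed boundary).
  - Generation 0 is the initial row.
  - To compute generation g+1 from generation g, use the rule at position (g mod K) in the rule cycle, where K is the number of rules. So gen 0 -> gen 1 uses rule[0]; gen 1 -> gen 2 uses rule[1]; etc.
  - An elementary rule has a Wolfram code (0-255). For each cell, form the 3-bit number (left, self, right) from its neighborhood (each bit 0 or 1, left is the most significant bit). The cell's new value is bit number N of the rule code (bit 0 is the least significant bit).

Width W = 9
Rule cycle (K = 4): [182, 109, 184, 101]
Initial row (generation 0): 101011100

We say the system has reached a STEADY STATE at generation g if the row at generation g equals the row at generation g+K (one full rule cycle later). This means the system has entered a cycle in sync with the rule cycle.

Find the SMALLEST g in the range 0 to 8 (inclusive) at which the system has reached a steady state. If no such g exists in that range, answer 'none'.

Answer: 2

Derivation:
Gen 0: 101011100
Gen 1 (rule 182): 111101010
Gen 2 (rule 109): 100111110
Gen 3 (rule 184): 010111101
Gen 4 (rule 101): 011000111
Gen 5 (rule 182): 100101010
Gen 6 (rule 109): 100111110
Gen 7 (rule 184): 010111101
Gen 8 (rule 101): 011000111
Gen 9 (rule 182): 100101010
Gen 10 (rule 109): 100111110
Gen 11 (rule 184): 010111101
Gen 12 (rule 101): 011000111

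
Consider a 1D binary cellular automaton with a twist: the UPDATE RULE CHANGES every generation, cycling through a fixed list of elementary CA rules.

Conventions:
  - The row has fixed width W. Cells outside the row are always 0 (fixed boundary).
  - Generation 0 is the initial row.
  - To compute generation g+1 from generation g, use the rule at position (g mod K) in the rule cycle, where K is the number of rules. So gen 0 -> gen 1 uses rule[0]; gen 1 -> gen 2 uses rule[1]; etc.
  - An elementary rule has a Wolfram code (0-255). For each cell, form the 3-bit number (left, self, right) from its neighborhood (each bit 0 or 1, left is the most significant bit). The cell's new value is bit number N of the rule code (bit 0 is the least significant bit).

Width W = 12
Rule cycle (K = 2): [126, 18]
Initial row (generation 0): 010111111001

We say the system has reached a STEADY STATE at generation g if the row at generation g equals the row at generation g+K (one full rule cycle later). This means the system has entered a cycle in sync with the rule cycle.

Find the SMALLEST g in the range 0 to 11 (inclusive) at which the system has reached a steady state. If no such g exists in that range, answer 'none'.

Answer: 8

Derivation:
Gen 0: 010111111001
Gen 1 (rule 126): 111100001111
Gen 2 (rule 18): 000010010000
Gen 3 (rule 126): 000111111000
Gen 4 (rule 18): 001000000100
Gen 5 (rule 126): 011100001110
Gen 6 (rule 18): 100010010001
Gen 7 (rule 126): 110111111011
Gen 8 (rule 18): 000000000000
Gen 9 (rule 126): 000000000000
Gen 10 (rule 18): 000000000000
Gen 11 (rule 126): 000000000000
Gen 12 (rule 18): 000000000000
Gen 13 (rule 126): 000000000000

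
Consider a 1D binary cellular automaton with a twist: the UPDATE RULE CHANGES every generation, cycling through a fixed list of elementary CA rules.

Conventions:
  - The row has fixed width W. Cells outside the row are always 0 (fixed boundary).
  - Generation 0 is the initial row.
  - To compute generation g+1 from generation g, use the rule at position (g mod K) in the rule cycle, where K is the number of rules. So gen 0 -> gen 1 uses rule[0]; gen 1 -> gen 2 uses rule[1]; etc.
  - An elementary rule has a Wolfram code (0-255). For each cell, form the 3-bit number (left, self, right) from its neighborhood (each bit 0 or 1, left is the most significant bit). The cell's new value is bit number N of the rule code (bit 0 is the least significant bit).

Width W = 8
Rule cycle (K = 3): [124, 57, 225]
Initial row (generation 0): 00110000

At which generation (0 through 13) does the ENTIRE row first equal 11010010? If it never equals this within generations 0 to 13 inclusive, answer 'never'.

Answer: never

Derivation:
Gen 0: 00110000
Gen 1 (rule 124): 00111000
Gen 2 (rule 57): 10100111
Gen 3 (rule 225): 01000011
Gen 4 (rule 124): 01100011
Gen 5 (rule 57): 01011010
Gen 6 (rule 225): 00101100
Gen 7 (rule 124): 00111110
Gen 8 (rule 57): 10100001
Gen 9 (rule 225): 01001100
Gen 10 (rule 124): 01101110
Gen 11 (rule 57): 01011001
Gen 12 (rule 225): 00101000
Gen 13 (rule 124): 00111100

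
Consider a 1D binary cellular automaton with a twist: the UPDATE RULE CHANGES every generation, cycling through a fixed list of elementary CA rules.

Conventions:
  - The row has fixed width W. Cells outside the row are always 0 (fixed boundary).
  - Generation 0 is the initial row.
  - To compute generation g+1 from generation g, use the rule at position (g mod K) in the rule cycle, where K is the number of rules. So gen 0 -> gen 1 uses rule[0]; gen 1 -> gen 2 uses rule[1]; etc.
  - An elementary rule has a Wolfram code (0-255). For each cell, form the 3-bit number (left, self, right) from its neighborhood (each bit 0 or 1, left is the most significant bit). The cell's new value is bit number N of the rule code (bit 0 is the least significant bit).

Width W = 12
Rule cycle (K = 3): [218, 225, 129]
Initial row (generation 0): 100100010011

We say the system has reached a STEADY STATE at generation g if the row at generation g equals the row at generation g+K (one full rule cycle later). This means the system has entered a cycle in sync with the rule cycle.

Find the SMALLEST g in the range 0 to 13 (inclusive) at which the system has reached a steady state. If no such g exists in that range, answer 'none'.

Answer: 12

Derivation:
Gen 0: 100100010011
Gen 1 (rule 218): 011010101111
Gen 2 (rule 225): 001101010111
Gen 3 (rule 129): 100000000010
Gen 4 (rule 218): 010000000101
Gen 5 (rule 225): 000111110010
Gen 6 (rule 129): 110011100000
Gen 7 (rule 218): 111111110000
Gen 8 (rule 225): 011111110111
Gen 9 (rule 129): 001111100010
Gen 10 (rule 218): 011111110101
Gen 11 (rule 225): 001111111010
Gen 12 (rule 129): 100111110000
Gen 13 (rule 218): 011111111000
Gen 14 (rule 225): 001111111011
Gen 15 (rule 129): 100111110000
Gen 16 (rule 218): 011111111000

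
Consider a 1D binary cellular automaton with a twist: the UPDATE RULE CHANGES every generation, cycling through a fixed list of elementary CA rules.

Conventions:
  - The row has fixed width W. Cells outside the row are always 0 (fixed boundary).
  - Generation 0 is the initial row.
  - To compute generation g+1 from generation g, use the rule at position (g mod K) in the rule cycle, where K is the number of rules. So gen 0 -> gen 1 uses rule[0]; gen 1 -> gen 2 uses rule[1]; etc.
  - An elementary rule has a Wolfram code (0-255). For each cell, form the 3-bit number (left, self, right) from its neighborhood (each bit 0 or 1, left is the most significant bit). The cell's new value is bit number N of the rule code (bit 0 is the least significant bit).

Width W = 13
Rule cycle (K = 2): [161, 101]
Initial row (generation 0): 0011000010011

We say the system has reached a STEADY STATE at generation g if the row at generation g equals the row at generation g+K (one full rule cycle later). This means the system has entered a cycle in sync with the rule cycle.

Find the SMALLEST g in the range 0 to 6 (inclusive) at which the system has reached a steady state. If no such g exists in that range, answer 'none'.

Gen 0: 0011000010011
Gen 1 (rule 161): 1000011000000
Gen 2 (rule 101): 1011001011111
Gen 3 (rule 161): 0100000101110
Gen 4 (rule 101): 0101110110010
Gen 5 (rule 161): 0010101000000
Gen 6 (rule 101): 1011111011111
Gen 7 (rule 161): 0101110101110
Gen 8 (rule 101): 0110011110010

Answer: none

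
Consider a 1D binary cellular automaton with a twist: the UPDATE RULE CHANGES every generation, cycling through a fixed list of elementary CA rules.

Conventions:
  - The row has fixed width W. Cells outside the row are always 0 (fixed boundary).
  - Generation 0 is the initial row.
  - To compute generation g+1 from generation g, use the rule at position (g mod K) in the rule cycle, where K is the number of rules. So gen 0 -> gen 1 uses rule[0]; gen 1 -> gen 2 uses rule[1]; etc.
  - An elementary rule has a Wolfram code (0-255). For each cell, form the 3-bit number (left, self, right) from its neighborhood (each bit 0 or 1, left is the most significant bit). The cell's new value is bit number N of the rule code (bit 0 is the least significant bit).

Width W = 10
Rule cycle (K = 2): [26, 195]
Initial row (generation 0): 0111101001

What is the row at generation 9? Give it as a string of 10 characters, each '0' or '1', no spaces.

Answer: 0101000100

Derivation:
Gen 0: 0111101001
Gen 1 (rule 26): 1100000110
Gen 2 (rule 195): 0101111010
Gen 3 (rule 26): 1001000001
Gen 4 (rule 195): 0010011110
Gen 5 (rule 26): 0101110001
Gen 6 (rule 195): 1000110110
Gen 7 (rule 26): 0101100101
Gen 8 (rule 195): 1000101000
Gen 9 (rule 26): 0101000100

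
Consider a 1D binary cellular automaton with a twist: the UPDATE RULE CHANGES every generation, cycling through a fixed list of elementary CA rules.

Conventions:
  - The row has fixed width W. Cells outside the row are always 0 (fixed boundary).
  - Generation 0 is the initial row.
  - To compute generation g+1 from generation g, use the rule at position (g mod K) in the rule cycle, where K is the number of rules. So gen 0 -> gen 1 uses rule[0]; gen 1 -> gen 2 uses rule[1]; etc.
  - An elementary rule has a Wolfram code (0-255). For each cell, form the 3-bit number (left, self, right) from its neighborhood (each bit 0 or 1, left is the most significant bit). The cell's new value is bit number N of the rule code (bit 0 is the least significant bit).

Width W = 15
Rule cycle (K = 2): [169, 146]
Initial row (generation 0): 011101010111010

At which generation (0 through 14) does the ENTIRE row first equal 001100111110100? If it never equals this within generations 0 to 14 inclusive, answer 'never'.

Answer: 7

Derivation:
Gen 0: 011101010111010
Gen 1 (rule 169): 011010101110100
Gen 2 (rule 146): 100000000100010
Gen 3 (rule 169): 001111110001000
Gen 4 (rule 146): 010111101010100
Gen 5 (rule 169): 001111010101001
Gen 6 (rule 146): 010110000000110
Gen 7 (rule 169): 001100111110100
Gen 8 (rule 146): 010011011100010
Gen 9 (rule 169): 000010111001000
Gen 10 (rule 146): 000100010110100
Gen 11 (rule 169): 110001001101001
Gen 12 (rule 146): 001010110000110
Gen 13 (rule 169): 100101100110100
Gen 14 (rule 146): 011000011000010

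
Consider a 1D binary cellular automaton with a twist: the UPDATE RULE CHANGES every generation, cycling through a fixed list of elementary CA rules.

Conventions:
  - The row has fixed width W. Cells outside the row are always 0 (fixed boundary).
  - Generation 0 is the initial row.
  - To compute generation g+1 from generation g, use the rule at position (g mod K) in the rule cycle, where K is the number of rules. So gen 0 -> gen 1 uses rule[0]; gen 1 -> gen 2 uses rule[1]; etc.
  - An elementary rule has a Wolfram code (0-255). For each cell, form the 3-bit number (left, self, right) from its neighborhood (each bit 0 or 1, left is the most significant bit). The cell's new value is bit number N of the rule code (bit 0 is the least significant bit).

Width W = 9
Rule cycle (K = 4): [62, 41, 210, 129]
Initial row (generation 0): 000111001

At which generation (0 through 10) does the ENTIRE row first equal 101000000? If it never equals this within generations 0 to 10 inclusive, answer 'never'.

Answer: 5

Derivation:
Gen 0: 000111001
Gen 1 (rule 62): 001100111
Gen 2 (rule 41): 101000100
Gen 3 (rule 210): 000101010
Gen 4 (rule 129): 110000000
Gen 5 (rule 62): 101000000
Gen 6 (rule 41): 010011111
Gen 7 (rule 210): 101101111
Gen 8 (rule 129): 000000110
Gen 9 (rule 62): 000001101
Gen 10 (rule 41): 111101010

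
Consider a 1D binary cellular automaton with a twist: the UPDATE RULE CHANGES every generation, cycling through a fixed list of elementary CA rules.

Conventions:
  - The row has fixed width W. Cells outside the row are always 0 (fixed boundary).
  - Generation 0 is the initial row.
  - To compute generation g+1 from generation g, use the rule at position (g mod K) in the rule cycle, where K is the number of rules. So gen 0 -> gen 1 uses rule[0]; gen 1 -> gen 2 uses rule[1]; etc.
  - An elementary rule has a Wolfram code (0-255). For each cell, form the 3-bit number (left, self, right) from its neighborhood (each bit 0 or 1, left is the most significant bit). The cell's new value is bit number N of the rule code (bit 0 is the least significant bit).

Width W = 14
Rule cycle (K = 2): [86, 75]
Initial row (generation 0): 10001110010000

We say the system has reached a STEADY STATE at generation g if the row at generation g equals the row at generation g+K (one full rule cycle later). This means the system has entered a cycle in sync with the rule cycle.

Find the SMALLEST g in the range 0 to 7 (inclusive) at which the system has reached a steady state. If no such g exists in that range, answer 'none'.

Gen 0: 10001110010000
Gen 1 (rule 86): 11010011111000
Gen 2 (rule 75): 11000110001011
Gen 3 (rule 86): 01101011011001
Gen 4 (rule 75): 11100011011010
Gen 5 (rule 86): 00110101001011
Gen 6 (rule 75): 11110000010011
Gen 7 (rule 86): 00011000111101
Gen 8 (rule 75): 11111011100100
Gen 9 (rule 86): 00001000111110

Answer: none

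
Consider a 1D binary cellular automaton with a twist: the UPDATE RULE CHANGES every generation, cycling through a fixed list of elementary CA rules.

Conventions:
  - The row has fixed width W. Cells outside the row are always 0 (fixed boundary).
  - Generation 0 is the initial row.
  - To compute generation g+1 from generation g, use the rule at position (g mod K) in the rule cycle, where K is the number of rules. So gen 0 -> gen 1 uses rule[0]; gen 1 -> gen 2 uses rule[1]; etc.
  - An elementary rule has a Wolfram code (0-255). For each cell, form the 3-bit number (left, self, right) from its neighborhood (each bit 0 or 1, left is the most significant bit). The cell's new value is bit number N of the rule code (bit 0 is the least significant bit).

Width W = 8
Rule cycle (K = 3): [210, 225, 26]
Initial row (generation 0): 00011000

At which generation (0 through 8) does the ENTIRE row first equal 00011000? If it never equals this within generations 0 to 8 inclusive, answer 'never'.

Gen 0: 00011000
Gen 1 (rule 210): 00101100
Gen 2 (rule 225): 10010101
Gen 3 (rule 26): 01100000
Gen 4 (rule 210): 10110000
Gen 5 (rule 225): 01010111
Gen 6 (rule 26): 10000100
Gen 7 (rule 210): 01001010
Gen 8 (rule 225): 00000100

Answer: 0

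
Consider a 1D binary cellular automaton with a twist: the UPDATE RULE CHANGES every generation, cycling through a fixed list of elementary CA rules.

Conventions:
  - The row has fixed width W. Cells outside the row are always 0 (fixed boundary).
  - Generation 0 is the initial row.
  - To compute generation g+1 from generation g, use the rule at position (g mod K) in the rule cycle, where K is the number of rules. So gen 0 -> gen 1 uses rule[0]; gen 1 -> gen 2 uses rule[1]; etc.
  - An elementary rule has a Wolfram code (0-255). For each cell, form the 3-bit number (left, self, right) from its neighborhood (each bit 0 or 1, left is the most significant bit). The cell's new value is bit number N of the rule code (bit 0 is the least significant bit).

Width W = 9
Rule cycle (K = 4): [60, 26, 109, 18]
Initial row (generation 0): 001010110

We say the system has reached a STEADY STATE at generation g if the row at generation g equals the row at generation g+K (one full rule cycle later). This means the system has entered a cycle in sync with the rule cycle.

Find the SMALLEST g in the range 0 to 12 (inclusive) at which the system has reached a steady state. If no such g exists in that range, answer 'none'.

Gen 0: 001010110
Gen 1 (rule 60): 001111101
Gen 2 (rule 26): 011000000
Gen 3 (rule 109): 011011111
Gen 4 (rule 18): 100000000
Gen 5 (rule 60): 110000000
Gen 6 (rule 26): 101000000
Gen 7 (rule 109): 111011111
Gen 8 (rule 18): 000000000
Gen 9 (rule 60): 000000000
Gen 10 (rule 26): 000000000
Gen 11 (rule 109): 111111111
Gen 12 (rule 18): 000000000
Gen 13 (rule 60): 000000000
Gen 14 (rule 26): 000000000
Gen 15 (rule 109): 111111111
Gen 16 (rule 18): 000000000

Answer: 8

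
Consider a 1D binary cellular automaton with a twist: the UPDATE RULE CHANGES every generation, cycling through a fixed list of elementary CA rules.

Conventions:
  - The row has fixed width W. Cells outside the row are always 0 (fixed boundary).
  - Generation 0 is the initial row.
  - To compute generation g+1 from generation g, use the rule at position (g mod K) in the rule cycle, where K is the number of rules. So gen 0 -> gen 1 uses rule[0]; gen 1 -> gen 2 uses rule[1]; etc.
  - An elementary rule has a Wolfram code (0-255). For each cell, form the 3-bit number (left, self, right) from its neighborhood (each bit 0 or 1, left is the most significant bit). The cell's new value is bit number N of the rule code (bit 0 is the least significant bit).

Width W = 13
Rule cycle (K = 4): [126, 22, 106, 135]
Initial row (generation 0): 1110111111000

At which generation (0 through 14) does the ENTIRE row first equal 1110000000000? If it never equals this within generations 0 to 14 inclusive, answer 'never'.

Gen 0: 1110111111000
Gen 1 (rule 126): 1011100001100
Gen 2 (rule 22): 1000010010010
Gen 3 (rule 106): 0000100100100
Gen 4 (rule 135): 1111101101101
Gen 5 (rule 126): 1000111111111
Gen 6 (rule 22): 1101000000000
Gen 7 (rule 106): 1110000000000
Gen 8 (rule 135): 0100111111111
Gen 9 (rule 126): 1111100000001
Gen 10 (rule 22): 0000010000011
Gen 11 (rule 106): 0000100000111
Gen 12 (rule 135): 1111101111010
Gen 13 (rule 126): 1000111001111
Gen 14 (rule 22): 1101000110000

Answer: 7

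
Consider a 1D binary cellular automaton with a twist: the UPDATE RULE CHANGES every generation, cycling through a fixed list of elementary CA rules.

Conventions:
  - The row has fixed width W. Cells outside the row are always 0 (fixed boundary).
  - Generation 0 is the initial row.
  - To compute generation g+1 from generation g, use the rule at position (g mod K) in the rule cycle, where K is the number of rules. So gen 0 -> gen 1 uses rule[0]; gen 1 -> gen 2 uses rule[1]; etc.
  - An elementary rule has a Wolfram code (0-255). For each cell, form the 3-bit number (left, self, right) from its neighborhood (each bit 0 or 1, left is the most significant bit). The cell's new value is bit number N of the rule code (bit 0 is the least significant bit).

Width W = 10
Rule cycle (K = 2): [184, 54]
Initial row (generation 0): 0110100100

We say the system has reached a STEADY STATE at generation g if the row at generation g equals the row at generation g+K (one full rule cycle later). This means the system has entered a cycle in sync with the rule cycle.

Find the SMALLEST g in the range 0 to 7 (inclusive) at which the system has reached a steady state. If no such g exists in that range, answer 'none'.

Gen 0: 0110100100
Gen 1 (rule 184): 0101010010
Gen 2 (rule 54): 1111111111
Gen 3 (rule 184): 1111111110
Gen 4 (rule 54): 0000000001
Gen 5 (rule 184): 0000000000
Gen 6 (rule 54): 0000000000
Gen 7 (rule 184): 0000000000
Gen 8 (rule 54): 0000000000
Gen 9 (rule 184): 0000000000

Answer: 5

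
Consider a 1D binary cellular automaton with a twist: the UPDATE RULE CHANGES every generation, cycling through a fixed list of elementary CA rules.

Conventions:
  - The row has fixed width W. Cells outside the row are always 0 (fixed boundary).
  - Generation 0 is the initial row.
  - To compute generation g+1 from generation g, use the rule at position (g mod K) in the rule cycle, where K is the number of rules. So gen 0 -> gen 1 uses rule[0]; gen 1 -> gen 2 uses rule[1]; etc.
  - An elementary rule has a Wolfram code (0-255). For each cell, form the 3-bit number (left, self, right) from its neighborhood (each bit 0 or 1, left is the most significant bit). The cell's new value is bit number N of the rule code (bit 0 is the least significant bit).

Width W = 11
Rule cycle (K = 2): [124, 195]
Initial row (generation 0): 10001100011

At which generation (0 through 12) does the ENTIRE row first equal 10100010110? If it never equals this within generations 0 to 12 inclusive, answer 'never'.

Gen 0: 10001100011
Gen 1 (rule 124): 11001110011
Gen 2 (rule 195): 01010110101
Gen 3 (rule 124): 01111111111
Gen 4 (rule 195): 10111111111
Gen 5 (rule 124): 11100000001
Gen 6 (rule 195): 01101111110
Gen 7 (rule 124): 01111000011
Gen 8 (rule 195): 10111011101
Gen 9 (rule 124): 11101110111
Gen 10 (rule 195): 01100110011
Gen 11 (rule 124): 01110111011
Gen 12 (rule 195): 10110011001

Answer: never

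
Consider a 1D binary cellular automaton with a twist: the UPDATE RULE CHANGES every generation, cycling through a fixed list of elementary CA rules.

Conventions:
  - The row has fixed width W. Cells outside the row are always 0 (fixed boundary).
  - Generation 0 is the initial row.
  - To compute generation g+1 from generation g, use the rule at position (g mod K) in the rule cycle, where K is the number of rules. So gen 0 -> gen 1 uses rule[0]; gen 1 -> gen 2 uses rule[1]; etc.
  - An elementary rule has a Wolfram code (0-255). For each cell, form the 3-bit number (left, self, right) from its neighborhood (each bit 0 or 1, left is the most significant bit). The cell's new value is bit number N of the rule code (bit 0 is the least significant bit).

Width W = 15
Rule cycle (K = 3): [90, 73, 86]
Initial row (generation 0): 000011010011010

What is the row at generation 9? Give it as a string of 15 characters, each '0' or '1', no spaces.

Gen 0: 000011010011010
Gen 1 (rule 90): 000111001111001
Gen 2 (rule 73): 110101001001000
Gen 3 (rule 86): 010101111111100
Gen 4 (rule 90): 100001000000110
Gen 5 (rule 73): 001100011110110
Gen 6 (rule 86): 010110100010011
Gen 7 (rule 90): 100110010101111
Gen 8 (rule 73): 000110000001001
Gen 9 (rule 86): 001011000011111

Answer: 001011000011111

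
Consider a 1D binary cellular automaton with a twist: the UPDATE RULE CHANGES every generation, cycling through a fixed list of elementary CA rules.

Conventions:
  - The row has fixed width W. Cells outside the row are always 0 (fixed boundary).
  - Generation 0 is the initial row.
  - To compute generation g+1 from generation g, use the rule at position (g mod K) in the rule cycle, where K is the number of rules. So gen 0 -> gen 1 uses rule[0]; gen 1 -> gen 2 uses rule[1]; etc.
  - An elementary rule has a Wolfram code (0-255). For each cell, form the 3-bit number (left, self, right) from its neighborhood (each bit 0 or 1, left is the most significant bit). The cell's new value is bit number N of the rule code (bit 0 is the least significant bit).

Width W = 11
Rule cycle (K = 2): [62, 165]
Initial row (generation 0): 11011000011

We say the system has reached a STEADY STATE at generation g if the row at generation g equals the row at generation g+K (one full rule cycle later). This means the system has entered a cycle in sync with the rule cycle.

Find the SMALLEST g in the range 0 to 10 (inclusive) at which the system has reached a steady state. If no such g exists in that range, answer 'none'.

Answer: none

Derivation:
Gen 0: 11011000011
Gen 1 (rule 62): 10110100110
Gen 2 (rule 165): 11001100000
Gen 3 (rule 62): 10111010000
Gen 4 (rule 165): 11010110111
Gen 5 (rule 62): 10111101100
Gen 6 (rule 165): 11011010001
Gen 7 (rule 62): 10110111011
Gen 8 (rule 165): 11001010100
Gen 9 (rule 62): 10111111110
Gen 10 (rule 165): 11011111100
Gen 11 (rule 62): 10110000010
Gen 12 (rule 165): 11000111010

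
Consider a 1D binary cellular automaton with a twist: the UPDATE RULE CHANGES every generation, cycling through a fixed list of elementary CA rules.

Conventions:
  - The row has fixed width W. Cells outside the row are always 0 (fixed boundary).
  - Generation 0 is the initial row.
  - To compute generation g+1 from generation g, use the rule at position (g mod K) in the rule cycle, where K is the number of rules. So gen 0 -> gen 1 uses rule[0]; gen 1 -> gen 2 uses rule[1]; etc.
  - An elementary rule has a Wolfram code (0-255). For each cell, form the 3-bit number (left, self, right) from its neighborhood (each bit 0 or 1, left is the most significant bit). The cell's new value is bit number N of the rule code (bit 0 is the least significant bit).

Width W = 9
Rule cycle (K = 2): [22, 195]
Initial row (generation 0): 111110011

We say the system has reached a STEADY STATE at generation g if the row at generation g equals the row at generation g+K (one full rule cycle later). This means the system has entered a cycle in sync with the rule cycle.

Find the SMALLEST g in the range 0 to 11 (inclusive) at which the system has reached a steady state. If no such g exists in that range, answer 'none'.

Answer: 9

Derivation:
Gen 0: 111110011
Gen 1 (rule 22): 000001100
Gen 2 (rule 195): 111110101
Gen 3 (rule 22): 000000101
Gen 4 (rule 195): 111111000
Gen 5 (rule 22): 000000100
Gen 6 (rule 195): 111111001
Gen 7 (rule 22): 000000111
Gen 8 (rule 195): 111111011
Gen 9 (rule 22): 000000000
Gen 10 (rule 195): 111111111
Gen 11 (rule 22): 000000000
Gen 12 (rule 195): 111111111
Gen 13 (rule 22): 000000000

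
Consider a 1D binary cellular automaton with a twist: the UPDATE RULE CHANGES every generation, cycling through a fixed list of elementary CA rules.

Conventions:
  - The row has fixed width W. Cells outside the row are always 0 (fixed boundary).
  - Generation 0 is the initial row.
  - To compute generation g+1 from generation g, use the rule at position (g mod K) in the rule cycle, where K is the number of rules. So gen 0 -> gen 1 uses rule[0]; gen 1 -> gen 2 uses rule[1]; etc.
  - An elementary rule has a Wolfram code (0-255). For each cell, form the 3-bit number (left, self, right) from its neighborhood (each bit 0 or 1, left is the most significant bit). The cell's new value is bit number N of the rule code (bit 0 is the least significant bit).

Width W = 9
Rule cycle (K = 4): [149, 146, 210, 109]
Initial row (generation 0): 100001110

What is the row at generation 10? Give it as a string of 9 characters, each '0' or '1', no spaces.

Answer: 010111101

Derivation:
Gen 0: 100001110
Gen 1 (rule 149): 111100101
Gen 2 (rule 146): 011011000
Gen 3 (rule 210): 101001100
Gen 4 (rule 109): 111001101
Gen 5 (rule 149): 010100001
Gen 6 (rule 146): 100010010
Gen 7 (rule 210): 010101101
Gen 8 (rule 109): 011111111
Gen 9 (rule 149): 001111110
Gen 10 (rule 146): 010111101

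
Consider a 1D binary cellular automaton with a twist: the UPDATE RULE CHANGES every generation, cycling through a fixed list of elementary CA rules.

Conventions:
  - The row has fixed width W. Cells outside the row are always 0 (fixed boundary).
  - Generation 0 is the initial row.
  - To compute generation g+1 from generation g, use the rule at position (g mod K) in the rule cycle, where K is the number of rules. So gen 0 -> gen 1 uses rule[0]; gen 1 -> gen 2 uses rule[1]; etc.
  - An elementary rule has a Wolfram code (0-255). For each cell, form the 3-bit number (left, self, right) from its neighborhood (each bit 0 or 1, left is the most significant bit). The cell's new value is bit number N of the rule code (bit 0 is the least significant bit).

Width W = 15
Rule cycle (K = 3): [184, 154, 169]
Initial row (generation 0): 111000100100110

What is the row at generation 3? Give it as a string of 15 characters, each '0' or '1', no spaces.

Gen 0: 111000100100110
Gen 1 (rule 184): 110100010010101
Gen 2 (rule 154): 100010101100000
Gen 3 (rule 169): 001001011001111

Answer: 001001011001111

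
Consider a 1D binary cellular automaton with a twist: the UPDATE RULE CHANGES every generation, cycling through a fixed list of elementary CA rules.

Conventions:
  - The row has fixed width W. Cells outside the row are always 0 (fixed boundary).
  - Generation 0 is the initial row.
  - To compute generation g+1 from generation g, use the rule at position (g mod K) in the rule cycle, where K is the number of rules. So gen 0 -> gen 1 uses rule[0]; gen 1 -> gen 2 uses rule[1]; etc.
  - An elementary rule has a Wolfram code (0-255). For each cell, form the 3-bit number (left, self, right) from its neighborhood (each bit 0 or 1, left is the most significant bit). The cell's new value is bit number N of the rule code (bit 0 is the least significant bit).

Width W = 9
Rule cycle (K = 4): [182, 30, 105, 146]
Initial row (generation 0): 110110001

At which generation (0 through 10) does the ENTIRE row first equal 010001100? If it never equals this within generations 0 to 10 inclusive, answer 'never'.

Answer: 3

Derivation:
Gen 0: 110110001
Gen 1 (rule 182): 001001011
Gen 2 (rule 30): 011111010
Gen 3 (rule 105): 010001100
Gen 4 (rule 146): 101010010
Gen 5 (rule 182): 111111111
Gen 6 (rule 30): 100000000
Gen 7 (rule 105): 001111111
Gen 8 (rule 146): 010111110
Gen 9 (rule 182): 111011101
Gen 10 (rule 30): 100010001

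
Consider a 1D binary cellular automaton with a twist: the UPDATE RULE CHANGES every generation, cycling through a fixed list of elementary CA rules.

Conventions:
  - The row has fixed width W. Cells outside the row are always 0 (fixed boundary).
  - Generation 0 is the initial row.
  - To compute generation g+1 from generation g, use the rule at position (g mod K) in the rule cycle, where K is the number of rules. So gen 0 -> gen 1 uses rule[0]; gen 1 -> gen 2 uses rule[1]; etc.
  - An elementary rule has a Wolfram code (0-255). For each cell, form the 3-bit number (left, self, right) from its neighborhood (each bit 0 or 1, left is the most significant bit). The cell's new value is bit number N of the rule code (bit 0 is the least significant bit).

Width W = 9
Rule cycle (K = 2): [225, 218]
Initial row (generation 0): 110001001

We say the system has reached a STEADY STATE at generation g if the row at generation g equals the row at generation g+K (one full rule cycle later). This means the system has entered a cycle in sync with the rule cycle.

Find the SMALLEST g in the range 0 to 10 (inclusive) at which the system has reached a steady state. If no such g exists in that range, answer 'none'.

Answer: 10

Derivation:
Gen 0: 110001001
Gen 1 (rule 225): 010100000
Gen 2 (rule 218): 100010000
Gen 3 (rule 225): 001000111
Gen 4 (rule 218): 010101111
Gen 5 (rule 225): 001010111
Gen 6 (rule 218): 010000111
Gen 7 (rule 225): 000110011
Gen 8 (rule 218): 001111111
Gen 9 (rule 225): 100111111
Gen 10 (rule 218): 011111111
Gen 11 (rule 225): 001111111
Gen 12 (rule 218): 011111111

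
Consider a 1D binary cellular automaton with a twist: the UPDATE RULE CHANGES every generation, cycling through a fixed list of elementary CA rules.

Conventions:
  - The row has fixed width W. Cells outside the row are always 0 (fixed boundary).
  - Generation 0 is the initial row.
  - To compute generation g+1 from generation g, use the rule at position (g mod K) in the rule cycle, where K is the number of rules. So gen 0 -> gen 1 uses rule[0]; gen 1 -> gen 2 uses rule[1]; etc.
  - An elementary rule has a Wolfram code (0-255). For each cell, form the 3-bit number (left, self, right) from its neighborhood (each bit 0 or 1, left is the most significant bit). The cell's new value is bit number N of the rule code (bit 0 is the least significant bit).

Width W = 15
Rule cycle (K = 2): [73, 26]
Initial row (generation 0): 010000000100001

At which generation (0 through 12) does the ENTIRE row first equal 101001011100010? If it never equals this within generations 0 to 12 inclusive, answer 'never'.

Gen 0: 010000000100001
Gen 1 (rule 73): 000111110001100
Gen 2 (rule 26): 001100001011010
Gen 3 (rule 73): 101101100011000
Gen 4 (rule 26): 001001010110100
Gen 5 (rule 73): 100000000110001
Gen 6 (rule 26): 010000001101010
Gen 7 (rule 73): 000111101100000
Gen 8 (rule 26): 001100001010000
Gen 9 (rule 73): 101101100000111
Gen 10 (rule 26): 001001010001100
Gen 11 (rule 73): 100000000101101
Gen 12 (rule 26): 010000001001000

Answer: never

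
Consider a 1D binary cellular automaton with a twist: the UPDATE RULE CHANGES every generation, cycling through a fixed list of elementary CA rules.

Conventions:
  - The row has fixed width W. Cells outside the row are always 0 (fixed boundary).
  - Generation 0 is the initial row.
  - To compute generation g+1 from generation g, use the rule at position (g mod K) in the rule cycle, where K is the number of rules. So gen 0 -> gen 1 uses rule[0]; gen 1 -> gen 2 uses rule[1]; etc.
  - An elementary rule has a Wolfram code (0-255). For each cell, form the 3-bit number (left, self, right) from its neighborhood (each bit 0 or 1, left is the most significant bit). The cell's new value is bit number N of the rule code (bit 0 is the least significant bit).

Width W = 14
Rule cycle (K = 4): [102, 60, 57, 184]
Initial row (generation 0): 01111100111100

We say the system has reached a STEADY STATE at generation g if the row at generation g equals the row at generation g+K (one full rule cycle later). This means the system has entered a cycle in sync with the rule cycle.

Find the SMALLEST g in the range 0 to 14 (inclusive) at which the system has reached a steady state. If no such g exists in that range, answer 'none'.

Answer: none

Derivation:
Gen 0: 01111100111100
Gen 1 (rule 102): 10000101000100
Gen 2 (rule 60): 11000111100110
Gen 3 (rule 57): 10110100010101
Gen 4 (rule 184): 01101010001010
Gen 5 (rule 102): 10111110011110
Gen 6 (rule 60): 11100001010001
Gen 7 (rule 57): 10011100101100
Gen 8 (rule 184): 01011010011010
Gen 9 (rule 102): 11101110101110
Gen 10 (rule 60): 10011001111001
Gen 11 (rule 57): 01010101000100
Gen 12 (rule 184): 00101010100010
Gen 13 (rule 102): 01111111100110
Gen 14 (rule 60): 01000000010101
Gen 15 (rule 57): 00111111001010
Gen 16 (rule 184): 00111110100101
Gen 17 (rule 102): 01000011101111
Gen 18 (rule 60): 01100010011000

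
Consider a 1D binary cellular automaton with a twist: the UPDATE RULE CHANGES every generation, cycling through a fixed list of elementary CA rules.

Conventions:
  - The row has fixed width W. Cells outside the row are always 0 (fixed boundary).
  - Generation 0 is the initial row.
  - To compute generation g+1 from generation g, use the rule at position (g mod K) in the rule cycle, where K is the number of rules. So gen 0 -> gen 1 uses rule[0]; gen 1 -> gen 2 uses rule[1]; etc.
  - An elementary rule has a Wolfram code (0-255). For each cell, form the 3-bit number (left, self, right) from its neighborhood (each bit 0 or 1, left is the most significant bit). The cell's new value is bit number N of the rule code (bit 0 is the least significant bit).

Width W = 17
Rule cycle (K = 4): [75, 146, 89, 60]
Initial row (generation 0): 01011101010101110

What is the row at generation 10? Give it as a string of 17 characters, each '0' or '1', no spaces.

Answer: 01101100000101010

Derivation:
Gen 0: 01011101010101110
Gen 1 (rule 75): 10010100000001010
Gen 2 (rule 146): 01100010000010001
Gen 3 (rule 89): 01111001111001100
Gen 4 (rule 60): 01000101000101010
Gen 5 (rule 75): 10011000011000000
Gen 6 (rule 146): 01100100100100000
Gen 7 (rule 89): 01110010010011111
Gen 8 (rule 60): 01001011011010000
Gen 9 (rule 75): 10010011011000111
Gen 10 (rule 146): 01101100000101010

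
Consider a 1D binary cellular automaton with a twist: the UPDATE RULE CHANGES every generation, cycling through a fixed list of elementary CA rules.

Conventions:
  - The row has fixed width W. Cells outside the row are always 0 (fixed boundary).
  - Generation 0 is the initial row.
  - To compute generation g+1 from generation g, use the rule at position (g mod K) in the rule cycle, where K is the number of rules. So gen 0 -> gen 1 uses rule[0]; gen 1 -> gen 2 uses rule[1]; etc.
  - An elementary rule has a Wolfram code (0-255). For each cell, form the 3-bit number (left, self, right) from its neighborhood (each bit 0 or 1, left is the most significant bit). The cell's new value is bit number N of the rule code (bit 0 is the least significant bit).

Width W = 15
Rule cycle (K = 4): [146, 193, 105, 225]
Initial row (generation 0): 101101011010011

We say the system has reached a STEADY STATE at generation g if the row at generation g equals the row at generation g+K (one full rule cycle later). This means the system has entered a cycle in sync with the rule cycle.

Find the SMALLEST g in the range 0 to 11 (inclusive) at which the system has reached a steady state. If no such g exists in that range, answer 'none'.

Gen 0: 101101011010011
Gen 1 (rule 146): 000000000001100
Gen 2 (rule 193): 111111111100101
Gen 3 (rule 105): 100000000100010
Gen 4 (rule 225): 001111110001000
Gen 5 (rule 146): 010111101010100
Gen 6 (rule 193): 000011100000001
Gen 7 (rule 105): 111010101111100
Gen 8 (rule 225): 011101010111101
Gen 9 (rule 146): 101000000011000
Gen 10 (rule 193): 000011111001011
Gen 11 (rule 105): 111010001000111
Gen 12 (rule 225): 011100100010011
Gen 13 (rule 146): 101011010101100
Gen 14 (rule 193): 000001000000101
Gen 15 (rule 105): 111100011110010

Answer: none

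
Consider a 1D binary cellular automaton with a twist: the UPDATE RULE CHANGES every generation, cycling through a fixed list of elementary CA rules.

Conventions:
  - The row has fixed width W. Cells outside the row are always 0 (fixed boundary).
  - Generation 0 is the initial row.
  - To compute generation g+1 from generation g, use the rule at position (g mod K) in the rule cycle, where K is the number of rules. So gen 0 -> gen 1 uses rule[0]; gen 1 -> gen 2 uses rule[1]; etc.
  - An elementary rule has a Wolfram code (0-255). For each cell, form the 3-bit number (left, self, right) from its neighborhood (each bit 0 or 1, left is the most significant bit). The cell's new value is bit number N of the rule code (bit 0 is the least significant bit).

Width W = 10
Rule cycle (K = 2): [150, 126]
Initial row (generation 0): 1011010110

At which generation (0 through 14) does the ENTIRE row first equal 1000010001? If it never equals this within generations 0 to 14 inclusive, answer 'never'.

Gen 0: 1011010110
Gen 1 (rule 150): 1000010001
Gen 2 (rule 126): 1100111011
Gen 3 (rule 150): 0011010000
Gen 4 (rule 126): 0111111000
Gen 5 (rule 150): 1011110100
Gen 6 (rule 126): 1110011110
Gen 7 (rule 150): 0101101101
Gen 8 (rule 126): 1111111111
Gen 9 (rule 150): 0111111110
Gen 10 (rule 126): 1100000011
Gen 11 (rule 150): 0010000100
Gen 12 (rule 126): 0111001110
Gen 13 (rule 150): 1010110101
Gen 14 (rule 126): 1111111111

Answer: 1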